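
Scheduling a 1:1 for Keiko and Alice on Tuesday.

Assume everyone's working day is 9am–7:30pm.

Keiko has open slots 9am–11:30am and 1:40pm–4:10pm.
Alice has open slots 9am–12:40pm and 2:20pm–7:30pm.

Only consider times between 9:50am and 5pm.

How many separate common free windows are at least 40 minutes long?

Keiko ∩ Alice: 09:00–11:30, 14:20–16:10.
Restricted to 09:50–17:00: 09:50–11:30, 14:20–16:10.
Windows ≥ 40 min: 09:50–11:30, 14:20–16:10.
That's 2 windows.

2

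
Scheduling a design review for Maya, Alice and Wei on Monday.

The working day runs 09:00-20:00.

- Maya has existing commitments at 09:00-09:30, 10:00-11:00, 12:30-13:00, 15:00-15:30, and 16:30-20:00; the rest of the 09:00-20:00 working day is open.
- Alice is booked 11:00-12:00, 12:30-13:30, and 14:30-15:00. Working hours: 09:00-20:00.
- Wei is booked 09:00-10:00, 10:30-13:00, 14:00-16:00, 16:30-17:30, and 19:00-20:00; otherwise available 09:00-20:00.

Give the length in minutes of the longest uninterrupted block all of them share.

30 minutes

Maya free within 09:00–20:00: 09:30–10:00, 11:00–12:30, 13:00–15:00, 15:30–16:30.
Alice free within 09:00–20:00: 09:00–11:00, 12:00–12:30, 13:30–14:30, 15:00–20:00.
Wei free within 09:00–20:00: 10:00–10:30, 13:00–14:00, 16:00–16:30, 17:30–19:00.
Maya ∩ Alice: 09:30–10:00, 12:00–12:30, 13:30–14:30, 15:30–16:30.
Maya ∩ Alice ∩ Wei: 13:30–14:00, 16:00–16:30.
Common window lengths: 30, 30 min; longest is 30.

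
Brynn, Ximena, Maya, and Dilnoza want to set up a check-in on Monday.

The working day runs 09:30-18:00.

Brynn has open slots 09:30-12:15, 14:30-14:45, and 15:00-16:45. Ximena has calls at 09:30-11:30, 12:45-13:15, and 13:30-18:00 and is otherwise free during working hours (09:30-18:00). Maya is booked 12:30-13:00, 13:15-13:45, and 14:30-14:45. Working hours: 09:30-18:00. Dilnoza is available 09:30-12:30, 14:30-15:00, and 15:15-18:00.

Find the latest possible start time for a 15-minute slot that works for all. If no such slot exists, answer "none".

12:00

Ximena free within 09:30–18:00: 11:30–12:45, 13:15–13:30.
Maya free within 09:30–18:00: 09:30–12:30, 13:00–13:15, 13:45–14:30, 14:45–18:00.
Brynn ∩ Ximena: 11:30–12:15.
Brynn ∩ Ximena ∩ Maya: 11:30–12:15.
Brynn ∩ Ximena ∩ Maya ∩ Dilnoza: 11:30–12:15.
Windows ≥ 15 min: 11:30–12:15.
Latest start in the last window 11:30–12:15 is 12:15 − 15 min = 12:00.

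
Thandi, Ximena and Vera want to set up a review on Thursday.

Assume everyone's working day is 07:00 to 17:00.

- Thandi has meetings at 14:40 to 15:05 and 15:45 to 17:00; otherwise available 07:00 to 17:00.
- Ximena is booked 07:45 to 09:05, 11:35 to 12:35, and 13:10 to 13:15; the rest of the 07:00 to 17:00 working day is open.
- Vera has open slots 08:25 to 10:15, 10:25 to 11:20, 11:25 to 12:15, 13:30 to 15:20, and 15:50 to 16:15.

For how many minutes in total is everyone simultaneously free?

220 minutes

Thandi free within 07:00–17:00: 07:00–14:40, 15:05–15:45.
Ximena free within 07:00–17:00: 07:00–07:45, 09:05–11:35, 12:35–13:10, 13:15–17:00.
Thandi ∩ Ximena: 07:00–07:45, 09:05–11:35, 12:35–13:10, 13:15–14:40, 15:05–15:45.
Thandi ∩ Ximena ∩ Vera: 09:05–10:15, 10:25–11:20, 11:25–11:35, 13:30–14:40, 15:05–15:20.
Total common minutes: 70 + 55 + 10 + 70 + 15 = 220.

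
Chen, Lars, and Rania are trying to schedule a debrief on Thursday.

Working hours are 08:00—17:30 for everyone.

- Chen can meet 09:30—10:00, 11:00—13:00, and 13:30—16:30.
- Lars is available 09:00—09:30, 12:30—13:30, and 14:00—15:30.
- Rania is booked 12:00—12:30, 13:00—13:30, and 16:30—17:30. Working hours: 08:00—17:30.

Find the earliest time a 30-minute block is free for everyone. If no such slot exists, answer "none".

12:30

Rania free within 08:00–17:30: 08:00–12:00, 12:30–13:00, 13:30–16:30.
Chen ∩ Lars: 12:30–13:00, 14:00–15:30.
Chen ∩ Lars ∩ Rania: 12:30–13:00, 14:00–15:30.
Windows ≥ 30 min: 12:30–13:00, 14:00–15:30.
Earliest such window starts at 12:30.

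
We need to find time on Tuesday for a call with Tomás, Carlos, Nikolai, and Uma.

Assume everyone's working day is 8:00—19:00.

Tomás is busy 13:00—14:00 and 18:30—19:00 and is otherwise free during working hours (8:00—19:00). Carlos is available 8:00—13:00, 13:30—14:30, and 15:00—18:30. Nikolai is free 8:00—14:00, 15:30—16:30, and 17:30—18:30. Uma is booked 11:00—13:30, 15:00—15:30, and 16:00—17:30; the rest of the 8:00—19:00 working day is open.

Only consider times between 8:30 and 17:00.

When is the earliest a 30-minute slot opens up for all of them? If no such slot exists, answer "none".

08:30

Tomás free within 08:00–19:00: 08:00–13:00, 14:00–18:30.
Uma free within 08:00–19:00: 08:00–11:00, 13:30–15:00, 15:30–16:00, 17:30–19:00.
Tomás ∩ Carlos: 08:00–13:00, 14:00–14:30, 15:00–18:30.
Tomás ∩ Carlos ∩ Nikolai: 08:00–13:00, 15:30–16:30, 17:30–18:30.
Tomás ∩ Carlos ∩ Nikolai ∩ Uma: 08:00–11:00, 15:30–16:00, 17:30–18:30.
Restricted to 08:30–17:00: 08:30–11:00, 15:30–16:00.
Windows ≥ 30 min: 08:30–11:00, 15:30–16:00.
Earliest such window starts at 08:30.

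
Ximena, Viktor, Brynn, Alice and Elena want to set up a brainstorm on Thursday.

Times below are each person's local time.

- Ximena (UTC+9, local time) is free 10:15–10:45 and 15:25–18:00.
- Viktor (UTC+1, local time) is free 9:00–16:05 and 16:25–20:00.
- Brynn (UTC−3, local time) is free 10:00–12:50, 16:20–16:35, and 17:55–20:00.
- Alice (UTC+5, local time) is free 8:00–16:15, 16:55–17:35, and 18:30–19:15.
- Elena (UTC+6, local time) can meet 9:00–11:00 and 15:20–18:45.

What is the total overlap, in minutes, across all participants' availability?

0 minutes

Ximena → UTC: 01:15–01:45, 06:25–09:00.
Viktor → UTC: 08:00–15:05, 15:25–19:00.
Brynn → UTC: 13:00–15:50, 19:20–19:35, 20:55–23:00.
Alice → UTC: 03:00–11:15, 11:55–12:35, 13:30–14:15.
Elena → UTC: 03:00–05:00, 09:20–12:45.
Ximena ∩ Viktor: 08:00–09:00.
Ximena ∩ Viktor ∩ Brynn: (none).
Ximena ∩ Viktor ∩ Brynn ∩ Alice: (none).
Ximena ∩ Viktor ∩ Brynn ∩ Alice ∩ Elena: (none).
Total common minutes: 0.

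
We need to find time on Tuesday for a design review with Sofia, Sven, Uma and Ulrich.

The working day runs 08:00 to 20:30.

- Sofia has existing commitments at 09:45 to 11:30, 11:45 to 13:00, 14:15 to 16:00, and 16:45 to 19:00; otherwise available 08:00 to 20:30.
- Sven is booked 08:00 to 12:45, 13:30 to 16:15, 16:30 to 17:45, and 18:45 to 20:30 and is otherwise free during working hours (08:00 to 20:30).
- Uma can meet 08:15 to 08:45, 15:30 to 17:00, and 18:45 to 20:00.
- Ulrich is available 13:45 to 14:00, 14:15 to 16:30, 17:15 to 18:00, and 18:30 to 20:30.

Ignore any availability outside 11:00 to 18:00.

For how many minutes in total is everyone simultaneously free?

Sofia free within 08:00–20:30: 08:00–09:45, 11:30–11:45, 13:00–14:15, 16:00–16:45, 19:00–20:30.
Sven free within 08:00–20:30: 12:45–13:30, 16:15–16:30, 17:45–18:45.
Sofia ∩ Sven: 13:00–13:30, 16:15–16:30.
Sofia ∩ Sven ∩ Uma: 16:15–16:30.
Sofia ∩ Sven ∩ Uma ∩ Ulrich: 16:15–16:30.
Restricted to 11:00–18:00: 16:15–16:30.
Total common minutes: 15.

15 minutes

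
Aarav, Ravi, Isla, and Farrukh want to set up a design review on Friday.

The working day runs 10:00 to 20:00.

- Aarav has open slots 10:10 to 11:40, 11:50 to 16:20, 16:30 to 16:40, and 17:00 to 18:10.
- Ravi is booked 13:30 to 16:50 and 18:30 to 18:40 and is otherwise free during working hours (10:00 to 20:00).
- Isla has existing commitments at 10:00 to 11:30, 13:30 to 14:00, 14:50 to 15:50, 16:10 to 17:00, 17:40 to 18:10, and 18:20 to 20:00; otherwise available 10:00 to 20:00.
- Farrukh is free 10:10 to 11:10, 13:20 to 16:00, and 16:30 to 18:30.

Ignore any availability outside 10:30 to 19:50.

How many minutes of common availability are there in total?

Ravi free within 10:00–20:00: 10:00–13:30, 16:50–18:30, 18:40–20:00.
Isla free within 10:00–20:00: 11:30–13:30, 14:00–14:50, 15:50–16:10, 17:00–17:40, 18:10–18:20.
Aarav ∩ Ravi: 10:10–11:40, 11:50–13:30, 17:00–18:10.
Aarav ∩ Ravi ∩ Isla: 11:30–11:40, 11:50–13:30, 17:00–17:40.
Aarav ∩ Ravi ∩ Isla ∩ Farrukh: 13:20–13:30, 17:00–17:40.
Restricted to 10:30–19:50: 13:20–13:30, 17:00–17:40.
Total common minutes: 10 + 40 = 50.

50 minutes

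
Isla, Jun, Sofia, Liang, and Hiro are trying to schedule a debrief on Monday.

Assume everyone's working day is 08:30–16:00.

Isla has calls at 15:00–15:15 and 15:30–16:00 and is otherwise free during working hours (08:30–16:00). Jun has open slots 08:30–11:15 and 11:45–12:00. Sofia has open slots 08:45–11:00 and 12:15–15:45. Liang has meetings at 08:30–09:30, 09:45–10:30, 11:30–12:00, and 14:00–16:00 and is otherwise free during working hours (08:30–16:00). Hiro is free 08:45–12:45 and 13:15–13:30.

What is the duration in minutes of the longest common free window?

30 minutes

Isla free within 08:30–16:00: 08:30–15:00, 15:15–15:30.
Liang free within 08:30–16:00: 09:30–09:45, 10:30–11:30, 12:00–14:00.
Isla ∩ Jun: 08:30–11:15, 11:45–12:00.
Isla ∩ Jun ∩ Sofia: 08:45–11:00.
Isla ∩ Jun ∩ Sofia ∩ Liang: 09:30–09:45, 10:30–11:00.
Isla ∩ Jun ∩ Sofia ∩ Liang ∩ Hiro: 09:30–09:45, 10:30–11:00.
Common window lengths: 15, 30 min; longest is 30.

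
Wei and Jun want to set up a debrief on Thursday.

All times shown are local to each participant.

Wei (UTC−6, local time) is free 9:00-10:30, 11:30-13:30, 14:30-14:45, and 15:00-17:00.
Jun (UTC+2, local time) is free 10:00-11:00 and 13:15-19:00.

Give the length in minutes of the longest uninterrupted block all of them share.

Wei → UTC: 15:00–16:30, 17:30–19:30, 20:30–20:45, 21:00–23:00.
Jun → UTC: 08:00–09:00, 11:15–17:00.
Wei ∩ Jun: 15:00–16:30.
Single common window of 90 minutes.

90 minutes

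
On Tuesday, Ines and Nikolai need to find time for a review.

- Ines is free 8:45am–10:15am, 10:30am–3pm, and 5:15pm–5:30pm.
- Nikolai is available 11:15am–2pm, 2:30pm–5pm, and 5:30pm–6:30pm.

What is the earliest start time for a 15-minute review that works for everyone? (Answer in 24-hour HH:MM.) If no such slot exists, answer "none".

Ines ∩ Nikolai: 11:15–14:00, 14:30–15:00.
Windows ≥ 15 min: 11:15–14:00, 14:30–15:00.
Earliest such window starts at 11:15.

11:15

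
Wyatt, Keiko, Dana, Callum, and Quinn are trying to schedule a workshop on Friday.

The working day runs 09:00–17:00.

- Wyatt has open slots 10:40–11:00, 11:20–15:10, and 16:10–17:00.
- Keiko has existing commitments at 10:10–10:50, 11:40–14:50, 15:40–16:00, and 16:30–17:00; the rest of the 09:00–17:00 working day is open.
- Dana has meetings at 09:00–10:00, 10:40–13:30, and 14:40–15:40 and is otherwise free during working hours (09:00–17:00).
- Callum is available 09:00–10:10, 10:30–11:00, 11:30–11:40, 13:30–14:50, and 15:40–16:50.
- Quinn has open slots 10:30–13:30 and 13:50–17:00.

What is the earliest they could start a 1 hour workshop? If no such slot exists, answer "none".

Keiko free within 09:00–17:00: 09:00–10:10, 10:50–11:40, 14:50–15:40, 16:00–16:30.
Dana free within 09:00–17:00: 10:00–10:40, 13:30–14:40, 15:40–17:00.
Wyatt ∩ Keiko: 10:50–11:00, 11:20–11:40, 14:50–15:10, 16:10–16:30.
Wyatt ∩ Keiko ∩ Dana: 16:10–16:30.
Wyatt ∩ Keiko ∩ Dana ∩ Callum: 16:10–16:30.
Wyatt ∩ Keiko ∩ Dana ∩ Callum ∩ Quinn: 16:10–16:30.
Windows ≥ 60 min: (none).

none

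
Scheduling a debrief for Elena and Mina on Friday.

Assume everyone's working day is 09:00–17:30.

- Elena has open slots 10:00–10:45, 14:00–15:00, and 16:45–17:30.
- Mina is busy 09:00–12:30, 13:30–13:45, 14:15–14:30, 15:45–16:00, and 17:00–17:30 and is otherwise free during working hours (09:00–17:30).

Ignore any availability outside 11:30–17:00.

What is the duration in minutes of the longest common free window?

Mina free within 09:00–17:30: 12:30–13:30, 13:45–14:15, 14:30–15:45, 16:00–17:00.
Elena ∩ Mina: 14:00–14:15, 14:30–15:00, 16:45–17:00.
Restricted to 11:30–17:00: 14:00–14:15, 14:30–15:00, 16:45–17:00.
Common window lengths: 15, 30, 15 min; longest is 30.

30 minutes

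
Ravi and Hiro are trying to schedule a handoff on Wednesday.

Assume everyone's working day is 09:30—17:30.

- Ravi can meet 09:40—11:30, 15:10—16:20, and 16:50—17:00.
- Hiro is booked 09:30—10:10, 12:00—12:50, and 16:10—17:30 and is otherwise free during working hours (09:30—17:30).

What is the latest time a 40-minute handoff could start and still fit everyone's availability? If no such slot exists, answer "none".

Hiro free within 09:30–17:30: 10:10–12:00, 12:50–16:10.
Ravi ∩ Hiro: 10:10–11:30, 15:10–16:10.
Windows ≥ 40 min: 10:10–11:30, 15:10–16:10.
Latest start in the last window 15:10–16:10 is 16:10 − 40 min = 15:30.

15:30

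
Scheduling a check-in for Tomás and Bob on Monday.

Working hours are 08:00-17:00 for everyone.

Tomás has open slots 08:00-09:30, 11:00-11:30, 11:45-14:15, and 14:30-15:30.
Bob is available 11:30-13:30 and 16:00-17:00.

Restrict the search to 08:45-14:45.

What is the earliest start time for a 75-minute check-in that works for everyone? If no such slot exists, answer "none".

11:45

Tomás ∩ Bob: 11:45–13:30.
Restricted to 08:45–14:45: 11:45–13:30.
Windows ≥ 75 min: 11:45–13:30.
Earliest such window starts at 11:45.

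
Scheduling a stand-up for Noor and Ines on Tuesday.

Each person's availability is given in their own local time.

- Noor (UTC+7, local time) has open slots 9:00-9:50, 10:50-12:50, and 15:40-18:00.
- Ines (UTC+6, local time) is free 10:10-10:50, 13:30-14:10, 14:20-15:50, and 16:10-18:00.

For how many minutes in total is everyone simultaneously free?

160 minutes

Noor → UTC: 02:00–02:50, 03:50–05:50, 08:40–11:00.
Ines → UTC: 04:10–04:50, 07:30–08:10, 08:20–09:50, 10:10–12:00.
Noor ∩ Ines: 04:10–04:50, 08:40–09:50, 10:10–11:00.
Total common minutes: 40 + 70 + 50 = 160.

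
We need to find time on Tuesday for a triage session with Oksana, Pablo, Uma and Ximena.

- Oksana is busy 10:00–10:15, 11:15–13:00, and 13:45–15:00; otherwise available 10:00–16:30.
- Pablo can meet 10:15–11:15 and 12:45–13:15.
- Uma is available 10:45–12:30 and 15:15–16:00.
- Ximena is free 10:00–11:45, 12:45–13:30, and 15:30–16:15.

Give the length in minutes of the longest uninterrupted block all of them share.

30 minutes

Oksana free within 10:00–16:30: 10:15–11:15, 13:00–13:45, 15:00–16:30.
Oksana ∩ Pablo: 10:15–11:15, 13:00–13:15.
Oksana ∩ Pablo ∩ Uma: 10:45–11:15.
Oksana ∩ Pablo ∩ Uma ∩ Ximena: 10:45–11:15.
Single common window of 30 minutes.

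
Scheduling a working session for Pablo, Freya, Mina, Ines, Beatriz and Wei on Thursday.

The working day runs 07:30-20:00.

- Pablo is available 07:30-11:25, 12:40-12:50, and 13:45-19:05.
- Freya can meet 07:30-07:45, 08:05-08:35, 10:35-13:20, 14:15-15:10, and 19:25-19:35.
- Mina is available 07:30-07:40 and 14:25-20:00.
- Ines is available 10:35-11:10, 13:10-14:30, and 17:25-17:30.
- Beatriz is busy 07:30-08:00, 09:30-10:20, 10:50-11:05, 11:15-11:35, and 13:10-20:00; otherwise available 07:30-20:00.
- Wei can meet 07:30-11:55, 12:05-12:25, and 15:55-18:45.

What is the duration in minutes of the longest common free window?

0 minutes

Beatriz free within 07:30–20:00: 08:00–09:30, 10:20–10:50, 11:05–11:15, 11:35–13:10.
Pablo ∩ Freya: 07:30–07:45, 08:05–08:35, 10:35–11:25, 12:40–12:50, 14:15–15:10.
Pablo ∩ Freya ∩ Mina: 07:30–07:40, 14:25–15:10.
Pablo ∩ Freya ∩ Mina ∩ Ines: 14:25–14:30.
Pablo ∩ Freya ∩ Mina ∩ Ines ∩ Beatriz: (none).
Pablo ∩ Freya ∩ Mina ∩ Ines ∩ Beatriz ∩ Wei: (none).
No common window.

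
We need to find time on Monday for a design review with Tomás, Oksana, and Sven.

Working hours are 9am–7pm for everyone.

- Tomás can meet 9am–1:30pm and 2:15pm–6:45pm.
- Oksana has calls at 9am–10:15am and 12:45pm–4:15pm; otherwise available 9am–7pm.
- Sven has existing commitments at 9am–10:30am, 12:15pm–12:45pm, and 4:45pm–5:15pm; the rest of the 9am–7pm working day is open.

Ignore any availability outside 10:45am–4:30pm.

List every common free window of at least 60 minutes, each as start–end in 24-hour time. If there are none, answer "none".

Oksana free within 09:00–19:00: 10:15–12:45, 16:15–19:00.
Sven free within 09:00–19:00: 10:30–12:15, 12:45–16:45, 17:15–19:00.
Tomás ∩ Oksana: 10:15–12:45, 16:15–18:45.
Tomás ∩ Oksana ∩ Sven: 10:30–12:15, 16:15–16:45, 17:15–18:45.
Restricted to 10:45–16:30: 10:45–12:15, 16:15–16:30.
Windows ≥ 60 min: 10:45–12:15.

10:45–12:15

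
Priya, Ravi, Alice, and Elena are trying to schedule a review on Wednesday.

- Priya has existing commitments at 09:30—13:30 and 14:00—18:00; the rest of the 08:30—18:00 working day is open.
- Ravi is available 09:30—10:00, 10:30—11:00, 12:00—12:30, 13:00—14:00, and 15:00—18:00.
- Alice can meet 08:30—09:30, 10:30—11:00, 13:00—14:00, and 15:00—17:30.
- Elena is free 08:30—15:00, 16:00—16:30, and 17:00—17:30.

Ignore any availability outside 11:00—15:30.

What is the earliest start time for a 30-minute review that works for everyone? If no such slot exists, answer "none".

Priya free within 08:30–18:00: 08:30–09:30, 13:30–14:00.
Priya ∩ Ravi: 13:30–14:00.
Priya ∩ Ravi ∩ Alice: 13:30–14:00.
Priya ∩ Ravi ∩ Alice ∩ Elena: 13:30–14:00.
Restricted to 11:00–15:30: 13:30–14:00.
Windows ≥ 30 min: 13:30–14:00.
Earliest such window starts at 13:30.

13:30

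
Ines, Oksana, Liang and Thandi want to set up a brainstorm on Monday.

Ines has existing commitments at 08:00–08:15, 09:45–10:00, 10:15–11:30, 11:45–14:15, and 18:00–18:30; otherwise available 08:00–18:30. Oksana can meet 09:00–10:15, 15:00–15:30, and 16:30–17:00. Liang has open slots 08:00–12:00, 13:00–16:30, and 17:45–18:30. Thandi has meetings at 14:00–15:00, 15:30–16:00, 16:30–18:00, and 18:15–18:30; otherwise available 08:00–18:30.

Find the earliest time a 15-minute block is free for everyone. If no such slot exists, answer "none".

09:00

Ines free within 08:00–18:30: 08:15–09:45, 10:00–10:15, 11:30–11:45, 14:15–18:00.
Thandi free within 08:00–18:30: 08:00–14:00, 15:00–15:30, 16:00–16:30, 18:00–18:15.
Ines ∩ Oksana: 09:00–09:45, 10:00–10:15, 15:00–15:30, 16:30–17:00.
Ines ∩ Oksana ∩ Liang: 09:00–09:45, 10:00–10:15, 15:00–15:30.
Ines ∩ Oksana ∩ Liang ∩ Thandi: 09:00–09:45, 10:00–10:15, 15:00–15:30.
Windows ≥ 15 min: 09:00–09:45, 10:00–10:15, 15:00–15:30.
Earliest such window starts at 09:00.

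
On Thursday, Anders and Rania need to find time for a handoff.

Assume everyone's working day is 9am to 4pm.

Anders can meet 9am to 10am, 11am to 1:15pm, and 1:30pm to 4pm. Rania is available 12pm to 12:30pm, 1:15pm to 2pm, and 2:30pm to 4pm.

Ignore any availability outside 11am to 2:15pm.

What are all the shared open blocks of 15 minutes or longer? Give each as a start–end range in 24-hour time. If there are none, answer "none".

12:00–12:30, 13:30–14:00

Anders ∩ Rania: 12:00–12:30, 13:30–14:00, 14:30–16:00.
Restricted to 11:00–14:15: 12:00–12:30, 13:30–14:00.
Windows ≥ 15 min: 12:00–12:30, 13:30–14:00.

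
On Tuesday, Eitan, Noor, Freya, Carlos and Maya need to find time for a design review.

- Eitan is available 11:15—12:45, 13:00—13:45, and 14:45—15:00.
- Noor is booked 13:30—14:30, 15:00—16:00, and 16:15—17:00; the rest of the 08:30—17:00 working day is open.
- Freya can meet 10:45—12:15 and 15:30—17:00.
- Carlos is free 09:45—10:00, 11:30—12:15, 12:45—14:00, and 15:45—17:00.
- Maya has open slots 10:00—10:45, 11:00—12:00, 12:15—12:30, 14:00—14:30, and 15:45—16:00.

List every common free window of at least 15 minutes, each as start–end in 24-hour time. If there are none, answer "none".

Noor free within 08:30–17:00: 08:30–13:30, 14:30–15:00, 16:00–16:15.
Eitan ∩ Noor: 11:15–12:45, 13:00–13:30, 14:45–15:00.
Eitan ∩ Noor ∩ Freya: 11:15–12:15.
Eitan ∩ Noor ∩ Freya ∩ Carlos: 11:30–12:15.
Eitan ∩ Noor ∩ Freya ∩ Carlos ∩ Maya: 11:30–12:00.
Windows ≥ 15 min: 11:30–12:00.

11:30–12:00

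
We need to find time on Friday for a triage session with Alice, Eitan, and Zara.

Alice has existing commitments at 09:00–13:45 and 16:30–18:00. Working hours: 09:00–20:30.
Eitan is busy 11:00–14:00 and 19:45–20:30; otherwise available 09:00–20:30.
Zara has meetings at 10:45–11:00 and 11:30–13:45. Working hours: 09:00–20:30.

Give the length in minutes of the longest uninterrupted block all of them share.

150 minutes

Alice free within 09:00–20:30: 13:45–16:30, 18:00–20:30.
Eitan free within 09:00–20:30: 09:00–11:00, 14:00–19:45.
Zara free within 09:00–20:30: 09:00–10:45, 11:00–11:30, 13:45–20:30.
Alice ∩ Eitan: 14:00–16:30, 18:00–19:45.
Alice ∩ Eitan ∩ Zara: 14:00–16:30, 18:00–19:45.
Common window lengths: 150, 105 min; longest is 150.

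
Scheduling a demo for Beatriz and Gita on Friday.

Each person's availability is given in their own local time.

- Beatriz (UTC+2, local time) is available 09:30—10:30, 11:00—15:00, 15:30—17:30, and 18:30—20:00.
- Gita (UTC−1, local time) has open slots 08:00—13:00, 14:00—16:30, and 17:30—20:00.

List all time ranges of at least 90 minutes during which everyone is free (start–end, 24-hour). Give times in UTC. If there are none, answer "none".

09:00–13:00

Beatriz → UTC: 07:30–08:30, 09:00–13:00, 13:30–15:30, 16:30–18:00.
Gita → UTC: 09:00–14:00, 15:00–17:30, 18:30–21:00.
Beatriz ∩ Gita: 09:00–13:00, 13:30–14:00, 15:00–15:30, 16:30–17:30.
Windows ≥ 90 min: 09:00–13:00.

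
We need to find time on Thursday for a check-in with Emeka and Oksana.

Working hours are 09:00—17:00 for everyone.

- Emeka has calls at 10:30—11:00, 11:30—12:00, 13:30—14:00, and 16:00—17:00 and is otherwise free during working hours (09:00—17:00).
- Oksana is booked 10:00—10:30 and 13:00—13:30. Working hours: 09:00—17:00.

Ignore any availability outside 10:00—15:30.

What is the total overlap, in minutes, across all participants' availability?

180 minutes

Emeka free within 09:00–17:00: 09:00–10:30, 11:00–11:30, 12:00–13:30, 14:00–16:00.
Oksana free within 09:00–17:00: 09:00–10:00, 10:30–13:00, 13:30–17:00.
Emeka ∩ Oksana: 09:00–10:00, 11:00–11:30, 12:00–13:00, 14:00–16:00.
Restricted to 10:00–15:30: 11:00–11:30, 12:00–13:00, 14:00–15:30.
Total common minutes: 30 + 60 + 90 = 180.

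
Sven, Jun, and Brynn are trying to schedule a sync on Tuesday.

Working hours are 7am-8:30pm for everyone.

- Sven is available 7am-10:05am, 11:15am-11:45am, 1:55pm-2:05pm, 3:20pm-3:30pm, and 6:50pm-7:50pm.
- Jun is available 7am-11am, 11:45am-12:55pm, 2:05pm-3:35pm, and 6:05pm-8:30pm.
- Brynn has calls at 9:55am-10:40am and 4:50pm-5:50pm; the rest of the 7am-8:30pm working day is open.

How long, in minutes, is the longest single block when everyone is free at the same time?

Brynn free within 07:00–20:30: 07:00–09:55, 10:40–16:50, 17:50–20:30.
Sven ∩ Jun: 07:00–10:05, 15:20–15:30, 18:50–19:50.
Sven ∩ Jun ∩ Brynn: 07:00–09:55, 15:20–15:30, 18:50–19:50.
Common window lengths: 175, 10, 60 min; longest is 175.

175 minutes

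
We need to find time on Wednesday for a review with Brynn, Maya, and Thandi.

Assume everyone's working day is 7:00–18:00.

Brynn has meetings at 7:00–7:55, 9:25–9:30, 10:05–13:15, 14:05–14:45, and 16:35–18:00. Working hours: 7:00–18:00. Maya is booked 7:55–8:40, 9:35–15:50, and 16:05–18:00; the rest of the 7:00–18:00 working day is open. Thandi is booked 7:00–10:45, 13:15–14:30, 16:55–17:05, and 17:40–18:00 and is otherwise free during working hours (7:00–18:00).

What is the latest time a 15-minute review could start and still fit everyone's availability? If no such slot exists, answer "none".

15:50

Brynn free within 07:00–18:00: 07:55–09:25, 09:30–10:05, 13:15–14:05, 14:45–16:35.
Maya free within 07:00–18:00: 07:00–07:55, 08:40–09:35, 15:50–16:05.
Thandi free within 07:00–18:00: 10:45–13:15, 14:30–16:55, 17:05–17:40.
Brynn ∩ Maya: 08:40–09:25, 09:30–09:35, 15:50–16:05.
Brynn ∩ Maya ∩ Thandi: 15:50–16:05.
Windows ≥ 15 min: 15:50–16:05.
Latest start in the last window 15:50–16:05 is 16:05 − 15 min = 15:50.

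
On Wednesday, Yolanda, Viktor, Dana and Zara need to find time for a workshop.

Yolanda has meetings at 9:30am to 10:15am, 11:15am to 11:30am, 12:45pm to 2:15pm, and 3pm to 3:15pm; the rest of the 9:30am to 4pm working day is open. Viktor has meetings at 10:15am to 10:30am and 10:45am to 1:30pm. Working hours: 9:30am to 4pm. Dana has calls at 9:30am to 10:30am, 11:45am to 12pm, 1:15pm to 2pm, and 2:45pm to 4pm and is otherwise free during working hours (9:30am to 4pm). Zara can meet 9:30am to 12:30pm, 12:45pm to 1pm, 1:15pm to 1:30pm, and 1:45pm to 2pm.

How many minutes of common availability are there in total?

15 minutes

Yolanda free within 09:30–16:00: 10:15–11:15, 11:30–12:45, 14:15–15:00, 15:15–16:00.
Viktor free within 09:30–16:00: 09:30–10:15, 10:30–10:45, 13:30–16:00.
Dana free within 09:30–16:00: 10:30–11:45, 12:00–13:15, 14:00–14:45.
Yolanda ∩ Viktor: 10:30–10:45, 14:15–15:00, 15:15–16:00.
Yolanda ∩ Viktor ∩ Dana: 10:30–10:45, 14:15–14:45.
Yolanda ∩ Viktor ∩ Dana ∩ Zara: 10:30–10:45.
Total common minutes: 15.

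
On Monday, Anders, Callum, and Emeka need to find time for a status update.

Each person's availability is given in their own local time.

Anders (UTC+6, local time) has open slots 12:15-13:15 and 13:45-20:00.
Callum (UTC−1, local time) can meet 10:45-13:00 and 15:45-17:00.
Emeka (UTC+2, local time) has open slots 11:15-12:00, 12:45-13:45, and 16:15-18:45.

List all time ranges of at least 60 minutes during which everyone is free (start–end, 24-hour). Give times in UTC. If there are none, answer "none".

Anders → UTC: 06:15–07:15, 07:45–14:00.
Callum → UTC: 11:45–14:00, 16:45–18:00.
Emeka → UTC: 09:15–10:00, 10:45–11:45, 14:15–16:45.
Anders ∩ Callum: 11:45–14:00.
Anders ∩ Callum ∩ Emeka: (none).
Windows ≥ 60 min: (none).

none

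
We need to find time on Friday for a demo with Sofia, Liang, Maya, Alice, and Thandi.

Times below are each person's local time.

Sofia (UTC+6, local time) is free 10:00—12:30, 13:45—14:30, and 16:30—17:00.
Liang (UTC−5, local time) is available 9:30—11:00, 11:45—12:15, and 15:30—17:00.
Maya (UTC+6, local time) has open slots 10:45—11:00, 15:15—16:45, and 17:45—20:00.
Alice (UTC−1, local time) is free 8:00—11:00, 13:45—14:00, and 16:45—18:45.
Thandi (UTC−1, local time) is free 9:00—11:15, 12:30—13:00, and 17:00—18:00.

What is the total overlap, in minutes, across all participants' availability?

Sofia → UTC: 04:00–06:30, 07:45–08:30, 10:30–11:00.
Liang → UTC: 14:30–16:00, 16:45–17:15, 20:30–22:00.
Maya → UTC: 04:45–05:00, 09:15–10:45, 11:45–14:00.
Alice → UTC: 09:00–12:00, 14:45–15:00, 17:45–19:45.
Thandi → UTC: 10:00–12:15, 13:30–14:00, 18:00–19:00.
Sofia ∩ Liang: (none).
Sofia ∩ Liang ∩ Maya: (none).
Sofia ∩ Liang ∩ Maya ∩ Alice: (none).
Sofia ∩ Liang ∩ Maya ∩ Alice ∩ Thandi: (none).
Total common minutes: 0.

0 minutes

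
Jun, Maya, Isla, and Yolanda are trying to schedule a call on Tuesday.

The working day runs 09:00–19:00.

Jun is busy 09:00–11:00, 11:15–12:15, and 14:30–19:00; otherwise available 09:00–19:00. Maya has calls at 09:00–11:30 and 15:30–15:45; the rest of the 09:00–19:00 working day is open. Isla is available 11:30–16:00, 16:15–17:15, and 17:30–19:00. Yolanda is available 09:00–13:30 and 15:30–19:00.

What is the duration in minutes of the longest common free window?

Jun free within 09:00–19:00: 11:00–11:15, 12:15–14:30.
Maya free within 09:00–19:00: 11:30–15:30, 15:45–19:00.
Jun ∩ Maya: 12:15–14:30.
Jun ∩ Maya ∩ Isla: 12:15–14:30.
Jun ∩ Maya ∩ Isla ∩ Yolanda: 12:15–13:30.
Single common window of 75 minutes.

75 minutes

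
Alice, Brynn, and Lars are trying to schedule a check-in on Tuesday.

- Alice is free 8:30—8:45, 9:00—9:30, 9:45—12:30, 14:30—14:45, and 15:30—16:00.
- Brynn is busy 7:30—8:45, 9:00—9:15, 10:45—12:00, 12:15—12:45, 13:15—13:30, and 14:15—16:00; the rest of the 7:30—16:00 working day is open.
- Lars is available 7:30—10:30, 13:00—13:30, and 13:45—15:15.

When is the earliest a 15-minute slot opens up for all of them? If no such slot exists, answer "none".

09:15

Brynn free within 07:30–16:00: 08:45–09:00, 09:15–10:45, 12:00–12:15, 12:45–13:15, 13:30–14:15.
Alice ∩ Brynn: 09:15–09:30, 09:45–10:45, 12:00–12:15.
Alice ∩ Brynn ∩ Lars: 09:15–09:30, 09:45–10:30.
Windows ≥ 15 min: 09:15–09:30, 09:45–10:30.
Earliest such window starts at 09:15.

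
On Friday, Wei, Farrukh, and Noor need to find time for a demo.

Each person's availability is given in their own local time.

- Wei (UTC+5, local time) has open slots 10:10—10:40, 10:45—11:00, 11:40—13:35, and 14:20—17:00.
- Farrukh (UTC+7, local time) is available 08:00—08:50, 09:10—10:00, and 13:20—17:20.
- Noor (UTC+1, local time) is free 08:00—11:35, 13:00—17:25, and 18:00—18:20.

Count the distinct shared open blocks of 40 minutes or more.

2

Wei → UTC: 05:10–05:40, 05:45–06:00, 06:40–08:35, 09:20–12:00.
Farrukh → UTC: 01:00–01:50, 02:10–03:00, 06:20–10:20.
Noor → UTC: 07:00–10:35, 12:00–16:25, 17:00–17:20.
Wei ∩ Farrukh: 06:40–08:35, 09:20–10:20.
Wei ∩ Farrukh ∩ Noor: 07:00–08:35, 09:20–10:20.
Windows ≥ 40 min: 07:00–08:35, 09:20–10:20.
That's 2 windows.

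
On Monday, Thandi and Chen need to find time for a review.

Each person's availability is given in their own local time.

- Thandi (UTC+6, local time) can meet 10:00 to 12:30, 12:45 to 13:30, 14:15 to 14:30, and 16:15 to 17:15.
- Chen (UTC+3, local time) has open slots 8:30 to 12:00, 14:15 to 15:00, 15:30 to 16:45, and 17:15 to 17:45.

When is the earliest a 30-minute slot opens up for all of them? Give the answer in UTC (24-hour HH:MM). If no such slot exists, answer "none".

05:30

Thandi → UTC: 04:00–06:30, 06:45–07:30, 08:15–08:30, 10:15–11:15.
Chen → UTC: 05:30–09:00, 11:15–12:00, 12:30–13:45, 14:15–14:45.
Thandi ∩ Chen: 05:30–06:30, 06:45–07:30, 08:15–08:30.
Windows ≥ 30 min: 05:30–06:30, 06:45–07:30.
Earliest such window starts at 05:30.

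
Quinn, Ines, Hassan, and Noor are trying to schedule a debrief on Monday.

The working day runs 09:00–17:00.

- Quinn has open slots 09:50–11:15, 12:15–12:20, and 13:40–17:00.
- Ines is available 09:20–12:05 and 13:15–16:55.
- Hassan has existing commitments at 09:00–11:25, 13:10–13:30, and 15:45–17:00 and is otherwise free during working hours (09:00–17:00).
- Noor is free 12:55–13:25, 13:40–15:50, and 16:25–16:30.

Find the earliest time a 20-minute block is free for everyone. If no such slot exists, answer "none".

Hassan free within 09:00–17:00: 11:25–13:10, 13:30–15:45.
Quinn ∩ Ines: 09:50–11:15, 13:40–16:55.
Quinn ∩ Ines ∩ Hassan: 13:40–15:45.
Quinn ∩ Ines ∩ Hassan ∩ Noor: 13:40–15:45.
Windows ≥ 20 min: 13:40–15:45.
Earliest such window starts at 13:40.

13:40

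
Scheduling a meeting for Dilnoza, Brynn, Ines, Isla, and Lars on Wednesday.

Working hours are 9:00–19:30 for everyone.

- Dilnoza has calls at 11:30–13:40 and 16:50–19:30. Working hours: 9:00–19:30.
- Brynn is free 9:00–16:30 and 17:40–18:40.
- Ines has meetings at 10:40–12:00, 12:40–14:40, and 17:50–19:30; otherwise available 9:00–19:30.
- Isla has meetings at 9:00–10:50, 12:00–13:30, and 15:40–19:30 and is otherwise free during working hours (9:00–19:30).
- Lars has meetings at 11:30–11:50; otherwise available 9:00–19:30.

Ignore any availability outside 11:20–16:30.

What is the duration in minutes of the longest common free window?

60 minutes

Dilnoza free within 09:00–19:30: 09:00–11:30, 13:40–16:50.
Ines free within 09:00–19:30: 09:00–10:40, 12:00–12:40, 14:40–17:50.
Isla free within 09:00–19:30: 10:50–12:00, 13:30–15:40.
Lars free within 09:00–19:30: 09:00–11:30, 11:50–19:30.
Dilnoza ∩ Brynn: 09:00–11:30, 13:40–16:30.
Dilnoza ∩ Brynn ∩ Ines: 09:00–10:40, 14:40–16:30.
Dilnoza ∩ Brynn ∩ Ines ∩ Isla: 14:40–15:40.
Dilnoza ∩ Brynn ∩ Ines ∩ Isla ∩ Lars: 14:40–15:40.
Restricted to 11:20–16:30: 14:40–15:40.
Single common window of 60 minutes.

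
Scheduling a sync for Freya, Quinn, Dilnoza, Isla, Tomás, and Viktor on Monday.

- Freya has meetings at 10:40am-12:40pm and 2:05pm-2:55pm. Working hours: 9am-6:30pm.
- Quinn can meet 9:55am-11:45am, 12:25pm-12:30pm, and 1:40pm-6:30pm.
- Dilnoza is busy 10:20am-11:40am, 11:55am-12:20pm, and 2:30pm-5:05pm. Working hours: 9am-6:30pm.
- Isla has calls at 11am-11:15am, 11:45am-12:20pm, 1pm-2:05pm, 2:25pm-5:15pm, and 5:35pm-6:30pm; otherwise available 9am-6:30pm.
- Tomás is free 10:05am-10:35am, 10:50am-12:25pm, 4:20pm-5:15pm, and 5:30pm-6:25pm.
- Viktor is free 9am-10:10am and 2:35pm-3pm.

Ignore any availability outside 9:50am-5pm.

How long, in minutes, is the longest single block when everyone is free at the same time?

Freya free within 09:00–18:30: 09:00–10:40, 12:40–14:05, 14:55–18:30.
Dilnoza free within 09:00–18:30: 09:00–10:20, 11:40–11:55, 12:20–14:30, 17:05–18:30.
Isla free within 09:00–18:30: 09:00–11:00, 11:15–11:45, 12:20–13:00, 14:05–14:25, 17:15–17:35.
Freya ∩ Quinn: 09:55–10:40, 13:40–14:05, 14:55–18:30.
Freya ∩ Quinn ∩ Dilnoza: 09:55–10:20, 13:40–14:05, 17:05–18:30.
Freya ∩ Quinn ∩ Dilnoza ∩ Isla: 09:55–10:20, 17:15–17:35.
Freya ∩ Quinn ∩ Dilnoza ∩ Isla ∩ Tomás: 10:05–10:20, 17:30–17:35.
Freya ∩ Quinn ∩ Dilnoza ∩ Isla ∩ Tomás ∩ Viktor: 10:05–10:10.
Restricted to 09:50–17:00: 10:05–10:10.
Single common window of 5 minutes.

5 minutes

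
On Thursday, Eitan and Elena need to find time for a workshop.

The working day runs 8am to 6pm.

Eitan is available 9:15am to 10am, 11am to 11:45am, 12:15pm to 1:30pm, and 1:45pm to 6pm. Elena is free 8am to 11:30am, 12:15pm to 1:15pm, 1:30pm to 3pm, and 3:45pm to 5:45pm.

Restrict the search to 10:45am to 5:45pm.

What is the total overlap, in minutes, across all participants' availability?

Eitan ∩ Elena: 09:15–10:00, 11:00–11:30, 12:15–13:15, 13:45–15:00, 15:45–17:45.
Restricted to 10:45–17:45: 11:00–11:30, 12:15–13:15, 13:45–15:00, 15:45–17:45.
Total common minutes: 30 + 60 + 75 + 120 = 285.

285 minutes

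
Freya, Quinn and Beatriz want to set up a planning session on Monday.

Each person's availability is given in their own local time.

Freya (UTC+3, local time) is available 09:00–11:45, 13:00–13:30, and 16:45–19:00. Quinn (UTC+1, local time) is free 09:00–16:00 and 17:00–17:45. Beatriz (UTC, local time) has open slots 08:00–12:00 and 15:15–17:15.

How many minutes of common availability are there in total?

Freya → UTC: 06:00–08:45, 10:00–10:30, 13:45–16:00.
Quinn → UTC: 08:00–15:00, 16:00–16:45.
Beatriz → UTC: 08:00–12:00, 15:15–17:15.
Freya ∩ Quinn: 08:00–08:45, 10:00–10:30, 13:45–15:00.
Freya ∩ Quinn ∩ Beatriz: 08:00–08:45, 10:00–10:30.
Total common minutes: 45 + 30 = 75.

75 minutes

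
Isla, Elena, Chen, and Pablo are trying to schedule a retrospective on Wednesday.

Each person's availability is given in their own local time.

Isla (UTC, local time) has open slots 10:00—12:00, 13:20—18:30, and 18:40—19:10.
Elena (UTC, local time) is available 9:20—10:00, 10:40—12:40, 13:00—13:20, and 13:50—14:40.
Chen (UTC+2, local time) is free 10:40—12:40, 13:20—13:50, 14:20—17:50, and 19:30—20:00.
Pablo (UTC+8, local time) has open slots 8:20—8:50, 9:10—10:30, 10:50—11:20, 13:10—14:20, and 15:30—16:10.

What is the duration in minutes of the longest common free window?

Isla → UTC: 10:00–12:00, 13:20–18:30, 18:40–19:10.
Elena → UTC: 09:20–10:00, 10:40–12:40, 13:00–13:20, 13:50–14:40.
Chen → UTC: 08:40–10:40, 11:20–11:50, 12:20–15:50, 17:30–18:00.
Pablo → UTC: 00:20–00:50, 01:10–02:30, 02:50–03:20, 05:10–06:20, 07:30–08:10.
Isla ∩ Elena: 10:40–12:00, 13:50–14:40.
Isla ∩ Elena ∩ Chen: 11:20–11:50, 13:50–14:40.
Isla ∩ Elena ∩ Chen ∩ Pablo: (none).
No common window.

0 minutes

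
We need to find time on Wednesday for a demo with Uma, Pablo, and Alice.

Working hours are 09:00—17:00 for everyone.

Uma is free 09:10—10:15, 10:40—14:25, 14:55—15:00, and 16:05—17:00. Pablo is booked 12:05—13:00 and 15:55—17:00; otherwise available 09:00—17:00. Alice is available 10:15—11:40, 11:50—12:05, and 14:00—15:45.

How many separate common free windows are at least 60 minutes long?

1

Pablo free within 09:00–17:00: 09:00–12:05, 13:00–15:55.
Uma ∩ Pablo: 09:10–10:15, 10:40–12:05, 13:00–14:25, 14:55–15:00.
Uma ∩ Pablo ∩ Alice: 10:40–11:40, 11:50–12:05, 14:00–14:25, 14:55–15:00.
Windows ≥ 60 min: 10:40–11:40.
That's 1 window.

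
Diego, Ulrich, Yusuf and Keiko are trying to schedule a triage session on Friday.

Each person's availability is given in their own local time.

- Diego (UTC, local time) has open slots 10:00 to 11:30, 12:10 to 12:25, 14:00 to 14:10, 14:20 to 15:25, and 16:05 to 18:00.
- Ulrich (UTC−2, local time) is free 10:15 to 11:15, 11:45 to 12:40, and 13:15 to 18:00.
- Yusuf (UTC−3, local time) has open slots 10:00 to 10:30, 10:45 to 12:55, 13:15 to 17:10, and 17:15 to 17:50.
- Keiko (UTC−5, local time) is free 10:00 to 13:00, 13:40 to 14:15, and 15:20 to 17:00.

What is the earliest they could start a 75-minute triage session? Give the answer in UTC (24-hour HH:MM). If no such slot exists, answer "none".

Diego → UTC: 10:00–11:30, 12:10–12:25, 14:00–14:10, 14:20–15:25, 16:05–18:00.
Ulrich → UTC: 12:15–13:15, 13:45–14:40, 15:15–20:00.
Yusuf → UTC: 13:00–13:30, 13:45–15:55, 16:15–20:10, 20:15–20:50.
Keiko → UTC: 15:00–18:00, 18:40–19:15, 20:20–22:00.
Diego ∩ Ulrich: 12:15–12:25, 14:00–14:10, 14:20–14:40, 15:15–15:25, 16:05–18:00.
Diego ∩ Ulrich ∩ Yusuf: 14:00–14:10, 14:20–14:40, 15:15–15:25, 16:15–18:00.
Diego ∩ Ulrich ∩ Yusuf ∩ Keiko: 15:15–15:25, 16:15–18:00.
Windows ≥ 75 min: 16:15–18:00.
Earliest such window starts at 16:15.

16:15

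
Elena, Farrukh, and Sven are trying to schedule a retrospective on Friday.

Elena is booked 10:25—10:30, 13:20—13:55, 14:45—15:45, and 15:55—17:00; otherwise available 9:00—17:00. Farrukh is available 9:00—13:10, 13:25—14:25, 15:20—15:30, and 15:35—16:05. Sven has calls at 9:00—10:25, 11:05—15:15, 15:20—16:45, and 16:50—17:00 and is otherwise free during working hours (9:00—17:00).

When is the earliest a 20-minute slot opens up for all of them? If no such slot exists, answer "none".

10:30

Elena free within 09:00–17:00: 09:00–10:25, 10:30–13:20, 13:55–14:45, 15:45–15:55.
Sven free within 09:00–17:00: 10:25–11:05, 15:15–15:20, 16:45–16:50.
Elena ∩ Farrukh: 09:00–10:25, 10:30–13:10, 13:55–14:25, 15:45–15:55.
Elena ∩ Farrukh ∩ Sven: 10:30–11:05.
Windows ≥ 20 min: 10:30–11:05.
Earliest such window starts at 10:30.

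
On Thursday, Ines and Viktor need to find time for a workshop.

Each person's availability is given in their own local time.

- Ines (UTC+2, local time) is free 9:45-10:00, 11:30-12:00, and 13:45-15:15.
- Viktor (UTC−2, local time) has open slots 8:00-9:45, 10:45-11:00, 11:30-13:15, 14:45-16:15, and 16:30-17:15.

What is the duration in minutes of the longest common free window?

15 minutes

Ines → UTC: 07:45–08:00, 09:30–10:00, 11:45–13:15.
Viktor → UTC: 10:00–11:45, 12:45–13:00, 13:30–15:15, 16:45–18:15, 18:30–19:15.
Ines ∩ Viktor: 12:45–13:00.
Single common window of 15 minutes.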